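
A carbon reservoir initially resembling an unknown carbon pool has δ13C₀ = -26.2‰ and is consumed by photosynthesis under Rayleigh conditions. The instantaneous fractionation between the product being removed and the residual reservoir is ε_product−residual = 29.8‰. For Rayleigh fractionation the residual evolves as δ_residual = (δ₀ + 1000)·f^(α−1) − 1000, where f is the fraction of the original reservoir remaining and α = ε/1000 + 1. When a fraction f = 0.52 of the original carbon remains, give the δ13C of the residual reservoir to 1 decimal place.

-45.0‰

Rayleigh residual: δ_res = (δ₀ + 1000)·f^(α−1) − 1000
α = ε/1000 + 1 = 1.02980, so α − 1 = 0.02980
f^(α−1) = 0.52^(0.02980) = 0.980702
δ_res = (-26.2 + 1000) × 0.980702 − 1000 = 955.007 − 1000 = -44.99‰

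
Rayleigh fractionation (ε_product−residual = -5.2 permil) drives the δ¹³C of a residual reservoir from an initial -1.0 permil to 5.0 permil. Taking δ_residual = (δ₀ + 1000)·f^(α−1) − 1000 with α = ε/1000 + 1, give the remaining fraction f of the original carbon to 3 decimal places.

0.316

α − 1 = ε/1000 = -0.0052
(δ_res + 1000)/(δ₀ + 1000) = (5.0 + 1000)/(-1.0 + 1000) = 1005.0/999.0 = 1.006006
f = 1.006006^(1/-0.0052) = exp(ln(1.006006)/-0.0052) = exp(0.00599/-0.0052)
f = exp(-1.1515) = 0.3161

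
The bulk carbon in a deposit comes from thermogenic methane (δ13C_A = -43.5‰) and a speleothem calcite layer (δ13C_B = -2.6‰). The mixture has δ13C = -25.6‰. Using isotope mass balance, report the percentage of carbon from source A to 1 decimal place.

56.2%

δ_mix = f_A·δ_A + (1 − f_A)·δ_B  ⇒  f_A = (δ_mix − δ_B)/(δ_A − δ_B)
f_A = (-25.6 − (-2.6)) / (-43.5 − (-2.6))
f_A = -23.0 / -40.9 = 0.5623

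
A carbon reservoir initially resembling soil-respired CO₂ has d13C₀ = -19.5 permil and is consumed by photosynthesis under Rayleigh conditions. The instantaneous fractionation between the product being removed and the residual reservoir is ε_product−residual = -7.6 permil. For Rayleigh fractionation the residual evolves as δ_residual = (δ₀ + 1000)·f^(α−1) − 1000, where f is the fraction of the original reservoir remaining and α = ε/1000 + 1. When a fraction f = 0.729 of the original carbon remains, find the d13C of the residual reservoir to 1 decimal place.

-17.1 permil

Rayleigh residual: δ_res = (δ₀ + 1000)·f^(α−1) − 1000
α = ε/1000 + 1 = 0.99240, so α − 1 = -0.00760
f^(α−1) = 0.729^(-0.00760) = 1.002405
δ_res = (-19.5 + 1000) × 1.002405 − 1000 = 982.858 − 1000 = -17.14 permil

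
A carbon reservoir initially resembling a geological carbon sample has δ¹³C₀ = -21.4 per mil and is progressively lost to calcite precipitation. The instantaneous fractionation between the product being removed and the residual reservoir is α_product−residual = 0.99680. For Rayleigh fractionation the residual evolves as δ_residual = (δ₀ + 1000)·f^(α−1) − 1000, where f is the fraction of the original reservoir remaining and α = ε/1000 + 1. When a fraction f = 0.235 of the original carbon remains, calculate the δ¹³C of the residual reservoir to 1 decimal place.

Rayleigh residual: δ_res = (δ₀ + 1000)·f^(α−1) − 1000
α − 1 = -0.00320
f^(α−1) = 0.235^(-0.00320) = 1.004645
δ_res = (-21.4 + 1000) × 1.004645 − 1000 = 983.145 − 1000 = -16.85 per mil

-16.9 per mil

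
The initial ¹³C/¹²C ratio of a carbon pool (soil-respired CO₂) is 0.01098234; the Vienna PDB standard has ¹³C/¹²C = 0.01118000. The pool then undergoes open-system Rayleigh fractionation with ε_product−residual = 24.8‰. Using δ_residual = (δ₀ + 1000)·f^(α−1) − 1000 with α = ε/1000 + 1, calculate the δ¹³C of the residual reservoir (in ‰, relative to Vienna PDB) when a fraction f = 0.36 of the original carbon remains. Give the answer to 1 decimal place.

δ₀ = (0.01098234/0.01118000 − 1)×1000 = (0.982320 − 1)×1000 = -17.680‰
α − 1 = ε/1000 = 0.0248
f^(α−1) = 0.36^(0.0248) = 0.974981
δ_res = (-17.680 + 1000) × 0.974981 − 1000 = 957.744 − 1000 = -42.26‰

-42.3‰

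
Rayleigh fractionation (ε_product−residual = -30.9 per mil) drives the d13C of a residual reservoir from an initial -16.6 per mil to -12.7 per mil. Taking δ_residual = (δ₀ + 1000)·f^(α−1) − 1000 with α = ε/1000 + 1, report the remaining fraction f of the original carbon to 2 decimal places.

0.88

α − 1 = ε/1000 = -0.0309
(δ_res + 1000)/(δ₀ + 1000) = (-12.7 + 1000)/(-16.6 + 1000) = 987.3/983.4 = 1.003966
f = 1.003966^(1/-0.0309) = exp(ln(1.003966)/-0.0309) = exp(0.00396/-0.0309)
f = exp(-0.1281) = 0.8798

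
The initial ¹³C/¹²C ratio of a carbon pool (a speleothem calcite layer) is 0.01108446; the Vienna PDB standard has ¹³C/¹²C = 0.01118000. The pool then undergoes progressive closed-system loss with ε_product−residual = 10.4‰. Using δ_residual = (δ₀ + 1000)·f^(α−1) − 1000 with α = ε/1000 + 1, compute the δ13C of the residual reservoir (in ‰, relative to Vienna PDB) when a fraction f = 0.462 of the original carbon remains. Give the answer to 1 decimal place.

-16.5‰

δ₀ = (0.01108446/0.01118000 − 1)×1000 = (0.991454 − 1)×1000 = -8.546‰
α − 1 = ε/1000 = 0.0104
f^(α−1) = 0.462^(0.0104) = 0.992001
δ_res = (-8.546 + 1000) × 0.992001 − 1000 = 983.524 − 1000 = -16.48‰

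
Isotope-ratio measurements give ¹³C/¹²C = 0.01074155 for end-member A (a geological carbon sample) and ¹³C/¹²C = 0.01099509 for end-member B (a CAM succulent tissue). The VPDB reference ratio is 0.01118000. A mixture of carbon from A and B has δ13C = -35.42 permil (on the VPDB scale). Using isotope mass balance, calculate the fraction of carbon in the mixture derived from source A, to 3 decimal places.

0.833

δ_A = (0.01074155/0.01118000 − 1)×1000 = (0.960783 − 1)×1000 = -39.217 permil
δ_B = (0.01099509/0.01118000 − 1)×1000 = (0.983461 − 1)×1000 = -16.539 permil
f_A = (δ_mix − δ_B)/(δ_A − δ_B) = (-35.42 − (-16.539))/(-39.217 − (-16.539))
f_A = -18.881 / -22.678 = 0.8326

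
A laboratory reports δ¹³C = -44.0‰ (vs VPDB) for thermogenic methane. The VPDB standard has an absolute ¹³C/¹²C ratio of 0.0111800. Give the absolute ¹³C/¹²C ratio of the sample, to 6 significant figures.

R_sample = R_standard × (δ¹³C/1000 + 1)
R_sample = 0.0111800 × (-44.0/1000 + 1) = 0.0111800 × 0.956000
R_sample = 0.0106881

0.0106881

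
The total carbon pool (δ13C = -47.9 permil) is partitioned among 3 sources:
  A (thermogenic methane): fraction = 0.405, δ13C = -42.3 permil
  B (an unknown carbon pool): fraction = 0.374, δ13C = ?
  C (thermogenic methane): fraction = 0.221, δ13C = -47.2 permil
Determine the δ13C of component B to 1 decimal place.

Isotope mass balance: δ_bulk = Σ fᵢ·δᵢ.
-47.9 = 0.405×(-42.3) + 0.374×δ_B + 0.221×(-47.2)
0.374·δ_B = -47.9 − (-27.563) = -20.337
δ_B = -20.337 / 0.374 = -54.38 permil

-54.4 permil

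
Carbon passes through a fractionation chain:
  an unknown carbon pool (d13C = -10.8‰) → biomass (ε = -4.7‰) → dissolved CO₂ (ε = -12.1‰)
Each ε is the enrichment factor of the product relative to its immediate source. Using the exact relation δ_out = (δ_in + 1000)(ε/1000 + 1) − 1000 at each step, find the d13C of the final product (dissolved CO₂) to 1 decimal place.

step 1: δ = (-10.80 + 1000)·(-4.7/1000 + 1) − 1000 = -15.45‰
step 2: δ = (-15.45 + 1000)·(-12.1/1000 + 1) − 1000 = -27.36‰

-27.4‰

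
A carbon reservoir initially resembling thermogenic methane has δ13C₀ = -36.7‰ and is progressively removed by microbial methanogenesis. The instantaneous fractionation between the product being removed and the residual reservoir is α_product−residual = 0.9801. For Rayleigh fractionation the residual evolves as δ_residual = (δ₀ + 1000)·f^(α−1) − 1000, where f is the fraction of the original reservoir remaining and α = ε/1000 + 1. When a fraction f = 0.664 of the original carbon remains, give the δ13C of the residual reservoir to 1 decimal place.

Rayleigh residual: δ_res = (δ₀ + 1000)·f^(α−1) − 1000
α − 1 = -0.01990
f^(α−1) = 0.664^(-0.01990) = 1.008182
δ_res = (-36.7 + 1000) × 1.008182 − 1000 = 971.182 − 1000 = -28.82‰

-28.8‰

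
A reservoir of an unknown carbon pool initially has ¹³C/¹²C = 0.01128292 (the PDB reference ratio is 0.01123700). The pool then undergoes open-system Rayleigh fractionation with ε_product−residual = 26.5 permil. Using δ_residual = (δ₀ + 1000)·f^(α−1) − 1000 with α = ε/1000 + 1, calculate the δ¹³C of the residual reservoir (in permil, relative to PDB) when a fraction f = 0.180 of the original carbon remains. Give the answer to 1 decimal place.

δ₀ = (0.01128292/0.01123700 − 1)×1000 = (1.004086 − 1)×1000 = 4.086 permil
α − 1 = ε/1000 = 0.0265
f^(α−1) = 0.180^(0.0265) = 0.955575
δ_res = (4.086 + 1000) × 0.955575 − 1000 = 959.480 − 1000 = -40.52 permil

-40.5 permil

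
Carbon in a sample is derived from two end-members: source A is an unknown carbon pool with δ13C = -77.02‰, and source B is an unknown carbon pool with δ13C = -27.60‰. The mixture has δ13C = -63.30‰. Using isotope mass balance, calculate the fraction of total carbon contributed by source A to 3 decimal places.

δ_mix = f_A·δ_A + (1 − f_A)·δ_B  ⇒  f_A = (δ_mix − δ_B)/(δ_A − δ_B)
f_A = (-63.30 − (-27.60)) / (-77.02 − (-27.60))
f_A = -35.70 / -49.42 = 0.7224

0.722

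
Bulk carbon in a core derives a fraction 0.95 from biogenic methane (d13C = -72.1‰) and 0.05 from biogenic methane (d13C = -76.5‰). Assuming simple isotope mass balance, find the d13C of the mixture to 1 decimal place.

δ_mix = f_A·δ_A + f_B·δ_B
δ_mix = 0.95 × (-72.1) + 0.05 × (-76.5)
δ_mix = -68.49 + -3.83 = -72.32‰

-72.3‰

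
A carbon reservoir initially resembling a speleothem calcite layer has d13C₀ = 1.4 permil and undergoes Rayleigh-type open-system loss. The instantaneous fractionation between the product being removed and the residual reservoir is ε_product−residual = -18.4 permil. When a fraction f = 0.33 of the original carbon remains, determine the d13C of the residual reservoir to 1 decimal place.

Rayleigh residual: δ_res = (δ₀ + 1000)·f^(α−1) − 1000
α = ε/1000 + 1 = 0.98160, so α − 1 = -0.01840
f^(α−1) = 0.33^(-0.01840) = 1.020609
δ_res = (1.4 + 1000) × 1.020609 − 1000 = 1022.038 − 1000 = 22.04 permil

22.0 permil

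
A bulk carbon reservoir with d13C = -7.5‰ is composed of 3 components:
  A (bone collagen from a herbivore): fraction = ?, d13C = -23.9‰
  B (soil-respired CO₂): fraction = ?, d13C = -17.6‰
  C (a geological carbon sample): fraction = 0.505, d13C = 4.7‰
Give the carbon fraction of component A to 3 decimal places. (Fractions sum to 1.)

0.184

Let f_A and f_B be the unknown fractions; fractions sum to 1 so f_A + f_B = 0.495.
Mass balance: Σ fᵢ·δᵢ = δ_bulk ⇒ f_A·(-23.9) + f_B·(-17.6) = -7.5 − (2.373) = -9.873
Substitute f_B = 0.495 − f_A:
f_A·(-23.9 − -17.6) = -9.873 − 0.495×(-17.6) = -1.162
f_A = -1.162 / -6.3 = 0.1844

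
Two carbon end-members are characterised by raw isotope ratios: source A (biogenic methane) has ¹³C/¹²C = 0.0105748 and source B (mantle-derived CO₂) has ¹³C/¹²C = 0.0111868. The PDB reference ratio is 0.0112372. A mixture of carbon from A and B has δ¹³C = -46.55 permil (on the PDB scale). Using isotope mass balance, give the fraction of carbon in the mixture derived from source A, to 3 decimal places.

δ_A = (0.0105748/0.0112372 − 1)×1000 = (0.941053 − 1)×1000 = -58.947 permil
δ_B = (0.0111868/0.0112372 − 1)×1000 = (0.995515 − 1)×1000 = -4.485 permil
f_A = (δ_mix − δ_B)/(δ_A − δ_B) = (-46.55 − (-4.485))/(-58.947 − (-4.485))
f_A = -42.065 / -54.462 = 0.7724

0.772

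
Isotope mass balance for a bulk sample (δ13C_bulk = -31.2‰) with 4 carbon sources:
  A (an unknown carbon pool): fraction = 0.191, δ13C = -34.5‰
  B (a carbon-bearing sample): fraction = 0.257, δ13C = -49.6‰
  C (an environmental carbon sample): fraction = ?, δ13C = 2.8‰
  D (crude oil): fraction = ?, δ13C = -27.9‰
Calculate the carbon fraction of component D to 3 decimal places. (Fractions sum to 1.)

Let f_D and f_C be the unknown fractions; fractions sum to 1 so f_D + f_C = 0.552.
Mass balance: Σ fᵢ·δᵢ = δ_bulk ⇒ f_D·(-27.9) + f_C·(2.8) = -31.2 − (-19.337) = -11.863
Substitute f_C = 0.552 − f_D:
f_D·(-27.9 − 2.8) = -11.863 − 0.552×(2.8) = -13.409
f_D = -13.409 / -30.7 = 0.4368

0.437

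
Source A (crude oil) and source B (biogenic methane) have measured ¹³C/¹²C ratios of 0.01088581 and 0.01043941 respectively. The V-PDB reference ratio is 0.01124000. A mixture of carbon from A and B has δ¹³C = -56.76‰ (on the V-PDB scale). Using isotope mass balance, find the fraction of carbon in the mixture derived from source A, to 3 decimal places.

0.364

δ_A = (0.01088581/0.01124000 − 1)×1000 = (0.968488 − 1)×1000 = -31.512‰
δ_B = (0.01043941/0.01124000 − 1)×1000 = (0.928773 − 1)×1000 = -71.227‰
f_A = (δ_mix − δ_B)/(δ_A − δ_B) = (-56.76 − (-71.227))/(-31.512 − (-71.227))
f_A = 14.467 / 39.715 = 0.3643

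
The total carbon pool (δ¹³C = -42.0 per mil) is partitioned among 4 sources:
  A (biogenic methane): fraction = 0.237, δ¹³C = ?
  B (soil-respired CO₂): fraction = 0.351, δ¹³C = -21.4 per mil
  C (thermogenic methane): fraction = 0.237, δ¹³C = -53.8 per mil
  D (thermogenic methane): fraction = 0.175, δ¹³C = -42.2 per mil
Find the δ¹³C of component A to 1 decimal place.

Isotope mass balance: δ_bulk = Σ fᵢ·δᵢ.
-42.0 = 0.237×δ_A + 0.351×(-21.4) + 0.237×(-53.8) + 0.175×(-42.2)
0.237·δ_A = -42.0 − (-27.647) = -14.353
δ_A = -14.353 / 0.237 = -60.56 per mil

-60.6 per mil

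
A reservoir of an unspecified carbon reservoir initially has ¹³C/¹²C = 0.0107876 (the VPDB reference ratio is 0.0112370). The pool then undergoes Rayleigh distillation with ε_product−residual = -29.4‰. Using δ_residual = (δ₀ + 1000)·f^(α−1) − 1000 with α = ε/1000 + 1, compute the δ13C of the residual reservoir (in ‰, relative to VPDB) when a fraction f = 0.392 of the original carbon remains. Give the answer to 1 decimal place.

-13.2‰

δ₀ = (0.0107876/0.0112370 − 1)×1000 = (0.960007 − 1)×1000 = -39.993‰
α − 1 = ε/1000 = -0.0294
f^(α−1) = 0.392^(-0.0294) = 1.027915
δ_res = (-39.993 + 1000) × 1.027915 − 1000 = 986.806 − 1000 = -13.19‰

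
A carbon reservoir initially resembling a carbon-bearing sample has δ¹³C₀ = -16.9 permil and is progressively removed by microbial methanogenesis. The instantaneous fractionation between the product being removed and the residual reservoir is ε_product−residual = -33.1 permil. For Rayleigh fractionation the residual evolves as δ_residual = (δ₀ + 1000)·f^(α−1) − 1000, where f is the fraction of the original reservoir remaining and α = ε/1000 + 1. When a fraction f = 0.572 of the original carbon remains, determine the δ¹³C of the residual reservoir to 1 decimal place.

Rayleigh residual: δ_res = (δ₀ + 1000)·f^(α−1) − 1000
α = ε/1000 + 1 = 0.96690, so α − 1 = -0.03310
f^(α−1) = 0.572^(-0.03310) = 1.018662
δ_res = (-16.9 + 1000) × 1.018662 − 1000 = 1001.447 − 1000 = 1.45 permil

1.4 permil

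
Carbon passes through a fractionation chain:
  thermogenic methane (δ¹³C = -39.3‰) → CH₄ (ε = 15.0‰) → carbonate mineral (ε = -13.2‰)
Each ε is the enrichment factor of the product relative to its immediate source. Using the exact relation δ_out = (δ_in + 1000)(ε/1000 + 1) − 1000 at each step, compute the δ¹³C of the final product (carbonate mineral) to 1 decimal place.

-37.8‰

step 1: δ = (-39.30 + 1000)·(15.0/1000 + 1) − 1000 = -24.89‰
step 2: δ = (-24.89 + 1000)·(-13.2/1000 + 1) − 1000 = -37.76‰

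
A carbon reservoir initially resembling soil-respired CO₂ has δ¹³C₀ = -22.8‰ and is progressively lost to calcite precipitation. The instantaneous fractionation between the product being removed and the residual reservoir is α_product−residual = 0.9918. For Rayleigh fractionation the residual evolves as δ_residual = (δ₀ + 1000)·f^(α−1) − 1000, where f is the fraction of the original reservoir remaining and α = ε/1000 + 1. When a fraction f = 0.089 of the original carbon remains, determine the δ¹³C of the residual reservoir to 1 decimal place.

-3.2‰

Rayleigh residual: δ_res = (δ₀ + 1000)·f^(α−1) − 1000
α − 1 = -0.00820
f^(α−1) = 0.089^(-0.00820) = 1.020035
δ_res = (-22.8 + 1000) × 1.020035 − 1000 = 996.778 − 1000 = -3.22‰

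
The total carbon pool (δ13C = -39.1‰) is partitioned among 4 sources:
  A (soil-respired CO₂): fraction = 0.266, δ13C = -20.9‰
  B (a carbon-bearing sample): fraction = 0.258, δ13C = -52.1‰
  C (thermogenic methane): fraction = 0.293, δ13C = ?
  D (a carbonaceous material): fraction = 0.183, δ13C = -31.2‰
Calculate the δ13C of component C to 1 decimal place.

-49.1‰

Isotope mass balance: δ_bulk = Σ fᵢ·δᵢ.
-39.1 = 0.266×(-20.9) + 0.258×(-52.1) + 0.293×δ_C + 0.183×(-31.2)
0.293·δ_C = -39.1 − (-24.711) = -14.389
δ_C = -14.389 / 0.293 = -49.11‰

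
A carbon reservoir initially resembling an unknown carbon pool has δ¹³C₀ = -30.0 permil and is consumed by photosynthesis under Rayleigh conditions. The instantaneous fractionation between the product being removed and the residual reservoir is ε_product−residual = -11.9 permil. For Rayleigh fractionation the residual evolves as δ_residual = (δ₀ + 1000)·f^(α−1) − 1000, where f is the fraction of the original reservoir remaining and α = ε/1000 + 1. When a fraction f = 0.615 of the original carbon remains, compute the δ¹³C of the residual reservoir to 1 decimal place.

-24.4 permil

Rayleigh residual: δ_res = (δ₀ + 1000)·f^(α−1) − 1000
α = ε/1000 + 1 = 0.98810, so α − 1 = -0.01190
f^(α−1) = 0.615^(-0.01190) = 1.005802
δ_res = (-30.0 + 1000) × 1.005802 − 1000 = 975.628 − 1000 = -24.37 permil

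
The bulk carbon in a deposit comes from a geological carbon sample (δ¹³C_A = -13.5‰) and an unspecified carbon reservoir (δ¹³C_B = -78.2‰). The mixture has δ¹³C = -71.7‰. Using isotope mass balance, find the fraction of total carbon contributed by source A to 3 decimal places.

δ_mix = f_A·δ_A + (1 − f_A)·δ_B  ⇒  f_A = (δ_mix − δ_B)/(δ_A − δ_B)
f_A = (-71.7 − (-78.2)) / (-13.5 − (-78.2))
f_A = 6.5 / 64.7 = 0.1005

0.100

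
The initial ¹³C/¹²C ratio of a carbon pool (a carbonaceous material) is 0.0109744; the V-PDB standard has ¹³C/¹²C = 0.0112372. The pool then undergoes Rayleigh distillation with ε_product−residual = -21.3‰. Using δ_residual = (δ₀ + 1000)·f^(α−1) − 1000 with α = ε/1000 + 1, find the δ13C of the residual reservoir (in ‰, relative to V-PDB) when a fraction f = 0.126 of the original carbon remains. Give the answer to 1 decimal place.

δ₀ = (0.0109744/0.0112372 − 1)×1000 = (0.976613 − 1)×1000 = -23.387‰
α − 1 = ε/1000 = -0.0213
f^(α−1) = 0.126^(-0.0213) = 1.045110
δ_res = (-23.387 + 1000) × 1.045110 − 1000 = 1020.669 − 1000 = 20.67‰

20.7‰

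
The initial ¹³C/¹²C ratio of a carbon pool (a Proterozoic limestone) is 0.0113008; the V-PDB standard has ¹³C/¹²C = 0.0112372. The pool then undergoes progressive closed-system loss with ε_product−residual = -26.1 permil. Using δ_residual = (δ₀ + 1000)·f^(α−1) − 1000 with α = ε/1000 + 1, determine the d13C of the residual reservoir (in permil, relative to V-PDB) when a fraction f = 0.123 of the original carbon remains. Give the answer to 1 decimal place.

δ₀ = (0.0113008/0.0112372 − 1)×1000 = (1.005660 − 1)×1000 = 5.660 permil
α − 1 = ε/1000 = -0.0261
f^(α−1) = 0.123^(-0.0261) = 1.056218
δ_res = (5.660 + 1000) × 1.056218 − 1000 = 1062.196 − 1000 = 62.20 permil

62.2 permil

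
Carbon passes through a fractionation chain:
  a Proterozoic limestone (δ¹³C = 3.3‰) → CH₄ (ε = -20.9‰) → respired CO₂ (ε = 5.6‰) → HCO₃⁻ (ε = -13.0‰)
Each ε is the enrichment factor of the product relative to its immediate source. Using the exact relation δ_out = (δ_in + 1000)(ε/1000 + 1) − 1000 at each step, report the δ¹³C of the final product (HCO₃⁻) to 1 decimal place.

step 1: δ = (3.30 + 1000)·(-20.9/1000 + 1) − 1000 = -17.67‰
step 2: δ = (-17.67 + 1000)·(5.6/1000 + 1) − 1000 = -12.17‰
step 3: δ = (-12.17 + 1000)·(-13.0/1000 + 1) − 1000 = -25.01‰

-25.0‰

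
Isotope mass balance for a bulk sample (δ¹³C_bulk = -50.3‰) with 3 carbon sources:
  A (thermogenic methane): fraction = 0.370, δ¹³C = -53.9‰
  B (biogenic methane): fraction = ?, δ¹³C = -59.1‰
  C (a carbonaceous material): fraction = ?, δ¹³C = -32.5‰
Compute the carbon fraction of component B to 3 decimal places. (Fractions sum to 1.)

Let f_B and f_C be the unknown fractions; fractions sum to 1 so f_B + f_C = 0.630.
Mass balance: Σ fᵢ·δᵢ = δ_bulk ⇒ f_B·(-59.1) + f_C·(-32.5) = -50.3 − (-19.943) = -30.357
Substitute f_C = 0.630 − f_B:
f_B·(-59.1 − -32.5) = -30.357 − 0.630×(-32.5) = -9.882
f_B = -9.882 / -26.6 = 0.3715

0.372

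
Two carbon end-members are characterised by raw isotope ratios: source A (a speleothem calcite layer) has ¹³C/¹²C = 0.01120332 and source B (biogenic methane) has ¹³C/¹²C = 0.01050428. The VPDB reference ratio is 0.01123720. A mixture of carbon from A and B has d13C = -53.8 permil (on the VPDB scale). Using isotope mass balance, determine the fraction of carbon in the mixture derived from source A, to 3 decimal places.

δ_A = (0.01120332/0.01123720 − 1)×1000 = (0.996985 − 1)×1000 = -3.015 permil
δ_B = (0.01050428/0.01123720 − 1)×1000 = (0.934777 − 1)×1000 = -65.223 permil
f_A = (δ_mix − δ_B)/(δ_A − δ_B) = (-53.8 − (-65.223))/(-3.015 − (-65.223))
f_A = 11.423 / 62.208 = 0.1836

0.184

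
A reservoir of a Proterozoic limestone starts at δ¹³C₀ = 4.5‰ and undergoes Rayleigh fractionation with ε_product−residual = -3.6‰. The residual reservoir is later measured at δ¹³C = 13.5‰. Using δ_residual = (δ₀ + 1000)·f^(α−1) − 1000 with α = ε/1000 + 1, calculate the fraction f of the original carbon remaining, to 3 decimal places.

0.084

α − 1 = ε/1000 = -0.0036
(δ_res + 1000)/(δ₀ + 1000) = (13.5 + 1000)/(4.5 + 1000) = 1013.5/1004.5 = 1.008960
f = 1.008960^(1/-0.0036) = exp(ln(1.008960)/-0.0036) = exp(0.00892/-0.0036)
f = exp(-2.4777) = 0.0839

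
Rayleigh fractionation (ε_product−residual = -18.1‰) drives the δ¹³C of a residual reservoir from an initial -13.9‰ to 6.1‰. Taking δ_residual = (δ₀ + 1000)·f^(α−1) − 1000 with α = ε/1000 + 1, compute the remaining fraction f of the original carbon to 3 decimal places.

0.330

α − 1 = ε/1000 = -0.0181
(δ_res + 1000)/(δ₀ + 1000) = (6.1 + 1000)/(-13.9 + 1000) = 1006.1/986.1 = 1.020282
f = 1.020282^(1/-0.0181) = exp(ln(1.020282)/-0.0181) = exp(0.02008/-0.0181)
f = exp(-1.1093) = 0.3298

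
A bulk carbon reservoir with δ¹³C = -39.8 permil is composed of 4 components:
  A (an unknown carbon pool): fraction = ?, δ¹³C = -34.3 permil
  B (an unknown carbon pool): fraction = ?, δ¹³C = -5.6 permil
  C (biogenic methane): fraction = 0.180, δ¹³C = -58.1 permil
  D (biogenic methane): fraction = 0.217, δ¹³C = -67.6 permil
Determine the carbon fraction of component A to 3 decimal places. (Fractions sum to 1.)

0.394

Let f_A and f_B be the unknown fractions; fractions sum to 1 so f_A + f_B = 0.603.
Mass balance: Σ fᵢ·δᵢ = δ_bulk ⇒ f_A·(-34.3) + f_B·(-5.6) = -39.8 − (-25.127) = -14.673
Substitute f_B = 0.603 − f_A:
f_A·(-34.3 − -5.6) = -14.673 − 0.603×(-5.6) = -11.296
f_A = -11.296 / -28.7 = 0.3936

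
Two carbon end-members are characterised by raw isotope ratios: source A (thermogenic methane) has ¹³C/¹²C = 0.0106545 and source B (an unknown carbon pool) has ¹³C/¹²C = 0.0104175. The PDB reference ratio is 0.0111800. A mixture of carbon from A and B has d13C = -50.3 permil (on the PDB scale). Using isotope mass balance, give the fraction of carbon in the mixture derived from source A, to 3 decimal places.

0.844

δ_A = (0.0106545/0.0111800 − 1)×1000 = (0.952996 − 1)×1000 = -47.004 permil
δ_B = (0.0104175/0.0111800 − 1)×1000 = (0.931798 − 1)×1000 = -68.202 permil
f_A = (δ_mix − δ_B)/(δ_A − δ_B) = (-50.3 − (-68.202))/(-47.004 − (-68.202))
f_A = 17.902 / 21.199 = 0.8445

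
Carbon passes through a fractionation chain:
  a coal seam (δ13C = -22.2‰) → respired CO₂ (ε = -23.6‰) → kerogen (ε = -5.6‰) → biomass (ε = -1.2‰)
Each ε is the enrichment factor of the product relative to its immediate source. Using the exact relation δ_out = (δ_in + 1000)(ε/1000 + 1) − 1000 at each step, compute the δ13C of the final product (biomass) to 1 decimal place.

step 1: δ = (-22.20 + 1000)·(-23.6/1000 + 1) − 1000 = -45.28‰
step 2: δ = (-45.28 + 1000)·(-5.6/1000 + 1) − 1000 = -50.62‰
step 3: δ = (-50.62 + 1000)·(-1.2/1000 + 1) − 1000 = -51.76‰

-51.8‰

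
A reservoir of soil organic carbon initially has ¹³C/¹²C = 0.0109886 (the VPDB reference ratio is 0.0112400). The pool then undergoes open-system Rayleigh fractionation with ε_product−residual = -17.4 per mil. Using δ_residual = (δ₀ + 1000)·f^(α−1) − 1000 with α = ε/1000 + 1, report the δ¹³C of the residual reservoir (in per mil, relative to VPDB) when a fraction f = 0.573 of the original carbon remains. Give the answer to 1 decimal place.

-12.8 per mil

δ₀ = (0.0109886/0.0112400 − 1)×1000 = (0.977633 − 1)×1000 = -22.367 per mil
α − 1 = ε/1000 = -0.0174
f^(α−1) = 0.573^(-0.0174) = 1.009737
δ_res = (-22.367 + 1000) × 1.009737 − 1000 = 987.152 − 1000 = -12.85 per mil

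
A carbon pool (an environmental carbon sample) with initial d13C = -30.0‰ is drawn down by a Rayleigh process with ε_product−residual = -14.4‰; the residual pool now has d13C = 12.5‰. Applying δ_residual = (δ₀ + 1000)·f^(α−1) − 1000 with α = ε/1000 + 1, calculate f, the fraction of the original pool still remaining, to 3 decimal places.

0.051

α − 1 = ε/1000 = -0.0144
(δ_res + 1000)/(δ₀ + 1000) = (12.5 + 1000)/(-30.0 + 1000) = 1012.5/970.0 = 1.043814
f = 1.043814^(1/-0.0144) = exp(ln(1.043814)/-0.0144) = exp(0.04288/-0.0144)
f = exp(-2.9779) = 0.0509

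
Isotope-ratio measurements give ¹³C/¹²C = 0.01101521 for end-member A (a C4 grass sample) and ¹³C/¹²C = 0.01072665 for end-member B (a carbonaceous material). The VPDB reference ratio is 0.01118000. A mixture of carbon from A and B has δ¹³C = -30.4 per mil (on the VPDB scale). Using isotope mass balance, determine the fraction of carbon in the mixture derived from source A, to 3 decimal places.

δ_A = (0.01101521/0.01118000 − 1)×1000 = (0.985260 − 1)×1000 = -14.740 per mil
δ_B = (0.01072665/0.01118000 − 1)×1000 = (0.959450 − 1)×1000 = -40.550 per mil
f_A = (δ_mix − δ_B)/(δ_A − δ_B) = (-30.4 − (-40.550))/(-14.740 − (-40.550))
f_A = 10.150 / 25.810 = 0.3933

0.393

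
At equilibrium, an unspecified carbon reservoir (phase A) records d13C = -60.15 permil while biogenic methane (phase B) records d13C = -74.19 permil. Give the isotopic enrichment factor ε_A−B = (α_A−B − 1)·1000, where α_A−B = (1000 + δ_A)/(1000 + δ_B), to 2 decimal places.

15.17 permil

α_A−B = (1000 + -60.15) / (1000 + -74.19) = 939.85 / 925.81 = 1.015165
ε_A−B = (1.015165 − 1) × 1000 = 15.165 permil
(The approximation ε ≈ δ_A − δ_B would give 14.04 permil.)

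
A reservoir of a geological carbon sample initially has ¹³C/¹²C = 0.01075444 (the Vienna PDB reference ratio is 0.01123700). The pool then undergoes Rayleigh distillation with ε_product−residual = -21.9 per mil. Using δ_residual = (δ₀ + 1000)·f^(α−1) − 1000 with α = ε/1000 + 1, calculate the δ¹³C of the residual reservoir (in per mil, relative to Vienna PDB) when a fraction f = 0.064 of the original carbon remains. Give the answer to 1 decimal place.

δ₀ = (0.01075444/0.01123700 − 1)×1000 = (0.957056 − 1)×1000 = -42.944 per mil
α − 1 = ε/1000 = -0.0219
f^(α−1) = 0.064^(-0.0219) = 1.062049
δ_res = (-42.944 + 1000) × 1.062049 − 1000 = 1016.441 − 1000 = 16.44 per mil

16.4 per mil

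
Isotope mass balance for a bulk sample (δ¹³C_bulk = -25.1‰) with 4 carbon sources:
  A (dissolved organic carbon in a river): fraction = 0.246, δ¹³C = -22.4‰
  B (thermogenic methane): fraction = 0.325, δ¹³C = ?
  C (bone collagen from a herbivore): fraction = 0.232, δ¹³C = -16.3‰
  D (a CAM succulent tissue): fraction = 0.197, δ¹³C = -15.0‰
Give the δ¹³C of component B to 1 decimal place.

-39.5‰

Isotope mass balance: δ_bulk = Σ fᵢ·δᵢ.
-25.1 = 0.246×(-22.4) + 0.325×δ_B + 0.232×(-16.3) + 0.197×(-15.0)
0.325·δ_B = -25.1 − (-12.247) = -12.853
δ_B = -12.853 / 0.325 = -39.55‰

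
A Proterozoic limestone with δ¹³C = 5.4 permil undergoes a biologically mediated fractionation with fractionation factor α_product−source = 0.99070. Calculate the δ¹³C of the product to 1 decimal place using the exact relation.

δ_product = (δ_source + 1000)·α − 1000
δ_product = (5.4 + 1000) × 0.99070 − 1000
δ_product = 996.050 − 1000 = -3.95 permil

-4.0 permil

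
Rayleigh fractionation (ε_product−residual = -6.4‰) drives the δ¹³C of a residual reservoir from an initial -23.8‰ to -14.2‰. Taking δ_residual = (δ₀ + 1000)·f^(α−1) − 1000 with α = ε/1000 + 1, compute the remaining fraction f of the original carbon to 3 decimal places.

α − 1 = ε/1000 = -0.0064
(δ_res + 1000)/(δ₀ + 1000) = (-14.2 + 1000)/(-23.8 + 1000) = 985.8/976.2 = 1.009834
f = 1.009834^(1/-0.0064) = exp(ln(1.009834)/-0.0064) = exp(0.00979/-0.0064)
f = exp(-1.5291) = 0.2167

0.217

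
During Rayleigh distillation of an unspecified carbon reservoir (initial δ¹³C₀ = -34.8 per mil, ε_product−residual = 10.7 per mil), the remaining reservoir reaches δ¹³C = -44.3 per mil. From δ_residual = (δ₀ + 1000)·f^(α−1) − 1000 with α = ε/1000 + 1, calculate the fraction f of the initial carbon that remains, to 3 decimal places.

α − 1 = ε/1000 = 0.0107
(δ_res + 1000)/(δ₀ + 1000) = (-44.3 + 1000)/(-34.8 + 1000) = 955.7/965.2 = 0.990157
f = 0.990157^(1/0.0107) = exp(ln(0.990157)/0.0107) = exp(-0.00989/0.0107)
f = exp(-0.9244) = 0.3968

0.397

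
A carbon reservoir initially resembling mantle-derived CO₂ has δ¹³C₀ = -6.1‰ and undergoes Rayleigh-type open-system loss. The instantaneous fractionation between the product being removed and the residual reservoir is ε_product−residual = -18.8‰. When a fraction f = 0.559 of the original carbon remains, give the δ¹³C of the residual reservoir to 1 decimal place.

Rayleigh residual: δ_res = (δ₀ + 1000)·f^(α−1) − 1000
α = ε/1000 + 1 = 0.98120, so α − 1 = -0.01880
f^(α−1) = 0.559^(-0.01880) = 1.010994
δ_res = (-6.1 + 1000) × 1.010994 − 1000 = 1004.827 − 1000 = 4.83‰

4.8‰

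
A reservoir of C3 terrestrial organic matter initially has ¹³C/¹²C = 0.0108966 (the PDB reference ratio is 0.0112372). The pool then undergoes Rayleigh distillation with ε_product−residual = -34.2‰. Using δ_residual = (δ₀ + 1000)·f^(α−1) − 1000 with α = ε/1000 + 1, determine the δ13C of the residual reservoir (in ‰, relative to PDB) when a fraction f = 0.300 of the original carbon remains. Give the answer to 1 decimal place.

10.5‰

δ₀ = (0.0108966/0.0112372 − 1)×1000 = (0.969690 − 1)×1000 = -30.310‰
α − 1 = ε/1000 = -0.0342
f^(α−1) = 0.300^(-0.0342) = 1.042035
δ_res = (-30.310 + 1000) × 1.042035 − 1000 = 1010.451 − 1000 = 10.45‰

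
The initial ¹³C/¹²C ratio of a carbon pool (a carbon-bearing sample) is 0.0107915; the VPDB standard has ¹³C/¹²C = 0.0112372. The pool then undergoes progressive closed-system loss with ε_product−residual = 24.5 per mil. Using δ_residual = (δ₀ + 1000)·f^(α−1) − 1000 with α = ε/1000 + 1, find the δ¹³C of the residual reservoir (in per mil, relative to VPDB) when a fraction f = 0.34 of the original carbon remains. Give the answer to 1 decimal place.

-64.7 per mil

δ₀ = (0.0107915/0.0112372 − 1)×1000 = (0.960337 − 1)×1000 = -39.663 per mil
α − 1 = ε/1000 = 0.0245
f^(α−1) = 0.34^(0.0245) = 0.973915
δ_res = (-39.663 + 1000) × 0.973915 − 1000 = 935.287 − 1000 = -64.71 per mil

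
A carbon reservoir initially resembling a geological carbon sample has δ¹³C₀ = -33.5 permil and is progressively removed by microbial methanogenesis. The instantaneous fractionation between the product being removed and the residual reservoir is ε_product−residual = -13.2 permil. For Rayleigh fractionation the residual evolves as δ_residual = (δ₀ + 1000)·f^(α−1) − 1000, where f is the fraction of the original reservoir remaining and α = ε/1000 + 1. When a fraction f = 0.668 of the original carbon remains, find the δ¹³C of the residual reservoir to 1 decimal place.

-28.3 permil

Rayleigh residual: δ_res = (δ₀ + 1000)·f^(α−1) − 1000
α = ε/1000 + 1 = 0.98680, so α − 1 = -0.01320
f^(α−1) = 0.668^(-0.01320) = 1.005340
δ_res = (-33.5 + 1000) × 1.005340 − 1000 = 971.661 − 1000 = -28.34 permil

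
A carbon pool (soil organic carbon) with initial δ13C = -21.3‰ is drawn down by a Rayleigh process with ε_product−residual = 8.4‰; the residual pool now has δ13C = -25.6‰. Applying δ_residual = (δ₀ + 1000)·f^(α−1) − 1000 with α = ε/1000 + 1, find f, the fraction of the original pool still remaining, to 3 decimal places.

0.592

α − 1 = ε/1000 = 0.0084
(δ_res + 1000)/(δ₀ + 1000) = (-25.6 + 1000)/(-21.3 + 1000) = 974.4/978.7 = 0.995606
f = 0.995606^(1/0.0084) = exp(ln(0.995606)/0.0084) = exp(-0.00440/0.0084)
f = exp(-0.5242) = 0.5920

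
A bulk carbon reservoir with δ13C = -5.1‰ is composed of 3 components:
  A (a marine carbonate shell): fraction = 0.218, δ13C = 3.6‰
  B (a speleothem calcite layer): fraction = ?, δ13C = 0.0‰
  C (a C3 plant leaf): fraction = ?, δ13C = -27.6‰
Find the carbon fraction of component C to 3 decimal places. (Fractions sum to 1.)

Let f_C and f_B be the unknown fractions; fractions sum to 1 so f_C + f_B = 0.782.
Mass balance: Σ fᵢ·δᵢ = δ_bulk ⇒ f_C·(-27.6) + f_B·(0.0) = -5.1 − (0.785) = -5.885
Substitute f_B = 0.782 − f_C:
f_C·(-27.6 − 0.0) = -5.885 − 0.782×(0.0) = -5.885
f_C = -5.885 / -27.6 = 0.2132

0.213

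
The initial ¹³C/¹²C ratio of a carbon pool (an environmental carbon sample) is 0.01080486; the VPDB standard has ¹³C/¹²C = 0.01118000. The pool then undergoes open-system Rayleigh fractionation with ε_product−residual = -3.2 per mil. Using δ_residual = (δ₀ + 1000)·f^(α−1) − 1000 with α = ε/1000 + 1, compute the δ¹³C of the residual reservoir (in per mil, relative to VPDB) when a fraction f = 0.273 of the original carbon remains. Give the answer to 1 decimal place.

-29.5 per mil

δ₀ = (0.01080486/0.01118000 − 1)×1000 = (0.966445 − 1)×1000 = -33.555 per mil
α − 1 = ε/1000 = -0.0032
f^(α−1) = 0.273^(-0.0032) = 1.004163
δ_res = (-33.555 + 1000) × 1.004163 − 1000 = 970.469 − 1000 = -29.53 per mil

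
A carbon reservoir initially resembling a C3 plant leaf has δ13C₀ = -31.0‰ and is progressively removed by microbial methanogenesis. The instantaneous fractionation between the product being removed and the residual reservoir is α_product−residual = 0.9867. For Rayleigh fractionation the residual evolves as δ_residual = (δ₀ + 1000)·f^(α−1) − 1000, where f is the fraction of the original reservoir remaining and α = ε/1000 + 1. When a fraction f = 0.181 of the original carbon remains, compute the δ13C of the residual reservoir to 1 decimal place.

Rayleigh residual: δ_res = (δ₀ + 1000)·f^(α−1) − 1000
α − 1 = -0.01330
f^(α−1) = 0.181^(-0.01330) = 1.022994
δ_res = (-31.0 + 1000) × 1.022994 − 1000 = 991.281 − 1000 = -8.72‰

-8.7‰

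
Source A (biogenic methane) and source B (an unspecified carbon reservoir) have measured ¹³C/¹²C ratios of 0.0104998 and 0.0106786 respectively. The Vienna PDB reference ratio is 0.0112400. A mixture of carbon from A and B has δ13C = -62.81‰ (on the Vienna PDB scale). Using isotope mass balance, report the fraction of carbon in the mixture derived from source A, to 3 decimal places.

δ_A = (0.0104998/0.0112400 − 1)×1000 = (0.934146 − 1)×1000 = -65.854‰
δ_B = (0.0106786/0.0112400 − 1)×1000 = (0.950053 − 1)×1000 = -49.947‰
f_A = (δ_mix − δ_B)/(δ_A − δ_B) = (-62.81 − (-49.947))/(-65.854 − (-49.947))
f_A = -12.863 / -15.907 = 0.8086

0.809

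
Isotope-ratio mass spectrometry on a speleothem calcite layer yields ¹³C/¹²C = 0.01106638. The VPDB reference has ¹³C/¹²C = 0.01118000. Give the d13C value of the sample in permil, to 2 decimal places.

d13C = (R_sample / R_standard − 1) × 1000
R_sample / R_standard = 0.01106638 / 0.01118000 = 0.989837
d13C = (0.989837 − 1) × 1000 = -10.163 permil

-10.16 permil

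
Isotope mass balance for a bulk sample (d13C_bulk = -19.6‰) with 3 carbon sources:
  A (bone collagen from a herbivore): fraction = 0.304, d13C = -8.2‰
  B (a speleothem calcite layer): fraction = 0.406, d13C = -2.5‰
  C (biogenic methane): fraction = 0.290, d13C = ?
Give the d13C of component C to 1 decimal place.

Isotope mass balance: δ_bulk = Σ fᵢ·δᵢ.
-19.6 = 0.304×(-8.2) + 0.406×(-2.5) + 0.290×δ_C
0.290·δ_C = -19.6 − (-3.508) = -16.092
δ_C = -16.092 / 0.290 = -55.49‰

-55.5‰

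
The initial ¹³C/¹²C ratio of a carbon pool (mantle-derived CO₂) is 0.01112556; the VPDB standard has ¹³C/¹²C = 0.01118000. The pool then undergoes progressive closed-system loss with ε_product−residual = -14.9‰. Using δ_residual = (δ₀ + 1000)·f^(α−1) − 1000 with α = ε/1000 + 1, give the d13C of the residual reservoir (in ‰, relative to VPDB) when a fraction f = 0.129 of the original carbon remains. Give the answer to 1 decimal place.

26.0‰

δ₀ = (0.01112556/0.01118000 − 1)×1000 = (0.995131 − 1)×1000 = -4.869‰
α − 1 = ε/1000 = -0.0149
f^(α−1) = 0.129^(-0.0149) = 1.030985
δ_res = (-4.869 + 1000) × 1.030985 − 1000 = 1025.964 − 1000 = 25.96‰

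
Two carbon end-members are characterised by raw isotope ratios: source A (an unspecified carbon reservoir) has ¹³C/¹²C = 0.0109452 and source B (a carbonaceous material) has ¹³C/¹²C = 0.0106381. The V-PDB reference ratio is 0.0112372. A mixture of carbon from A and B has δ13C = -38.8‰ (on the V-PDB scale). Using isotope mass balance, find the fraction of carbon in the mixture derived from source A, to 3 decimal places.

δ_A = (0.0109452/0.0112372 − 1)×1000 = (0.974015 − 1)×1000 = -25.985‰
δ_B = (0.0106381/0.0112372 − 1)×1000 = (0.946686 − 1)×1000 = -53.314‰
f_A = (δ_mix − δ_B)/(δ_A − δ_B) = (-38.8 − (-53.314))/(-25.985 − (-53.314))
f_A = 14.514 / 27.329 = 0.5311

0.531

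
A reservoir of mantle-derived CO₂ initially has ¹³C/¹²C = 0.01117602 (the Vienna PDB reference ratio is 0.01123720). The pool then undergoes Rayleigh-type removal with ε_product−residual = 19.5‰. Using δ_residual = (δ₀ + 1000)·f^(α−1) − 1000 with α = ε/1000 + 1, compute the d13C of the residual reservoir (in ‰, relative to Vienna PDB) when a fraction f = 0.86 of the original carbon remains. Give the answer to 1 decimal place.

δ₀ = (0.01117602/0.01123720 − 1)×1000 = (0.994556 − 1)×1000 = -5.444‰
α − 1 = ε/1000 = 0.0195
f^(α−1) = 0.86^(0.0195) = 0.997063
δ_res = (-5.444 + 1000) × 0.997063 − 1000 = 991.635 − 1000 = -8.37‰

-8.4‰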